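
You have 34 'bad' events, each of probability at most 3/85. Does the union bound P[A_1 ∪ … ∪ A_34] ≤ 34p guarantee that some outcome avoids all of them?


Union bound: P[∪_{i=1}^{34} A_i] ≤ Σ_i P[A_i] ≤ 34·p = 34·(3/85) = 6/5.
Numerically: 6/5 ≈ 1.200000.
Is 6/5 < 1? NO.
Since the bound 6/5 is ≥ 1, the union bound is uninformative here; it does NOT by itself certify existence.

34·p = 6/5 ≈ 1.200000; existence NOT certified by the union bound.


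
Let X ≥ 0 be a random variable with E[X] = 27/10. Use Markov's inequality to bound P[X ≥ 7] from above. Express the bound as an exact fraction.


μ = E[X] = 27/10, a = 7.
Markov: P[X ≥ 7] ≤ μ/a = (27/10)/7 = 27/70.
Numerically: ≈ 0.3857.
(Since a = 7 > μ = 2.7000, the bound 27/70 is < 1 and informative.)

P[X ≥ 7] ≤ 27/70 ≈ 0.3857.


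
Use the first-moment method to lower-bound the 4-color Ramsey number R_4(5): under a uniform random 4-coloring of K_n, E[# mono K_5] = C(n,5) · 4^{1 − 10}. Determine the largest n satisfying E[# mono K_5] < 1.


We need C(n, 5) · 4^{1 − 10} < 1, i.e. C(n, 5) < 4^{10 − 1} = 262144.
Check values of n near the boundary:
  n = 28: C(28, 5) = 98280; 98280 < 262144? YES
  n = 29: C(29, 5) = 118755; 118755 < 262144? YES
  n = 30: C(30, 5) = 142506; 142506 < 262144? YES
  n = 31: C(31, 5) = 169911; 169911 < 262144? YES
  n = 32: C(32, 5) = 201376; 201376 < 262144? YES
  n = 33: C(33, 5) = 237336; 237336 < 262144? YES
  n = 34: C(34, 5) = 278256; 278256 < 262144? NO
  n = 35: C(35, 5) = 324632; 324632 < 262144? NO
The largest n with C(n, 5) < 262144 is n = 33 (where E[X] = 29667/32768 ≈ 0.9054). Hence R_4(5) > 33, i.e. R_4(5) ≥ 34.

Largest n = 33; hence R_4(5) > 33.


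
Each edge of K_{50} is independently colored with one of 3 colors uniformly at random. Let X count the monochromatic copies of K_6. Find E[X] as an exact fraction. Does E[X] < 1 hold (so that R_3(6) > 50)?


E[X] = C(50, 6) · 3^{1 − 15} = 15890700 · 3^{−14} = 15890700/4782969.
As a reduced fraction: E[X] = 5296900/1594323 ≈ 3.322.
Is E[X] < 1? NO.
Since E[X] ≥ 1, the first-moment bound is inconclusive at n = 50; it does NOT by itself certify R_3(6) > 50.

E[X] = 5296900/1594323 ≈ 3.322; E[X] ≥ 1; first-moment method inconclusive here.


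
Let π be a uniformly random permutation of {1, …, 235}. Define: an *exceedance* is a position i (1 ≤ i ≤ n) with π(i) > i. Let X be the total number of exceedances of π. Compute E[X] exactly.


Write X = Σ_{i=1}^{235} X_i, where X_i = 1_{π(i) > i}.
For each fixed i, π(i) is uniform over {1, …, 235} (marginal of a uniform permutation), so P[π(i) > i] = (n − i)/n. Summing: Σ_{i=1}^{235} (n − i)/n = (0 + 1 + … + 234)/235 = 235(235 − 1)/(2·235) = (235 − 1)/2.
Hence E[X] = Σ_{i=1}^{235} (235 − i)/235 = 117 ≈ 117.000.

E[X] = 117 = 117.000.


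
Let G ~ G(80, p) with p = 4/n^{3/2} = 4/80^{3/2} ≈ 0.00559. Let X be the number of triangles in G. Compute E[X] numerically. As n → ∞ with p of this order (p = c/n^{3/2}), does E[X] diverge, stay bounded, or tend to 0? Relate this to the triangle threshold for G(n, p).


Number of potential triangles: C(80, 3) = 82160.
Each occurs with probability p³ ≈ (0.00559)³ ≈ 1.74693e-07.
By linearity: E[X] = C(80, 3)·p³ ≈ 82160 · 1.74693e-07 ≈ 0.014.
Since α = 3/2 > 1, p = c/n^{3/2} = o(1/n) is below the triangle threshold p ~ 1/n. Asymptotically E[X] ~ (c³/6)·n^{3(1−α)} = (4³/6)·n^{-1.5} → 0, so by Markov's inequality G has no triangles w.h.p.

E[X] ≈ 0.014; in regime p = Θ(1/n^{3/2}) E[X] tends to 0 (below the triangle threshold p ~ 1/n).


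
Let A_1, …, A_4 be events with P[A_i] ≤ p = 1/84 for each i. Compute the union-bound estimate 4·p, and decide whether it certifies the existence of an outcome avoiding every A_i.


Union bound: P[∪_{i=1}^{4} A_i] ≤ Σ_i P[A_i] ≤ 4·p = 4·(1/84) = 1/21.
Numerically: 1/21 ≈ 0.0476.
Is 1/21 < 1? YES.
Since P[∪ A_i] ≤ 1/21 < 1, the complement has P[∩ A_i^c] ≥ 1 − 1/21 = 20/21 > 0, so some outcome avoids every A_i.

4·p = 1/21 ≈ 0.0476; existence CERTIFIED by the union bound.


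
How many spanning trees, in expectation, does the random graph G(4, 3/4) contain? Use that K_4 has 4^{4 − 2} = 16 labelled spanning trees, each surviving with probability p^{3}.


K_4 has 4^{4 − 2} = 16 labelled spanning trees.
For each such spanning tree H, let X_H = 1 if all 3 edges of H are present in G. Then P[X_H = 1] = p^{3} = (3/4)^{3} = 27/64.
By linearity of expectation: E[X] = Σ_H E[X_H] = 16 · p^{3} = 16 · 27/64 = 27/4.
Numerically: E[X] ≈ 6.75.

E[X] = 16 · (3/4)^{3} = 27/4 ≈ 6.75.


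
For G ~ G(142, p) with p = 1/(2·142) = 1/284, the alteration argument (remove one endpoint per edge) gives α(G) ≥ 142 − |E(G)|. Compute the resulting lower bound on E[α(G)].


E[|E(G)|] = C(142, 2)·p = 10011 · (1/284) = 141/4.
E[α(G)] ≥ n − E[|E(G)|] = 142 − 141/4 = 427/4.
Numerically: ≈ 106.75000.
(This is only a lower bound; the true E[α(G)] may be larger.)

E[α(G)] ≥ 427/4 ≈ 106.75000.


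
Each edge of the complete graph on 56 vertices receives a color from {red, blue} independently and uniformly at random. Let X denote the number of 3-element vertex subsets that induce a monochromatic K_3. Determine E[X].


Let X = Σ_S X_S over the C(56, 3) = 27720 subsets S of size 3, where X_S = 1 if the K_3 on S is monochromatic.
For a fixed S, the K_3 on S has C(3, 2) = 3 edges. P[all 3 edges red] = (1/2)^3, and likewise for blue, so P[monochromatic] = 2·(1/2)^3 = 2^{1 − 3} = 1/4.
By linearity: E[X] = C(56, 3) · 2^{1 − 3} = 27720 · 1/4 = 6930.
Numerically: E[X] ≈ 6930.000000.

E[X] = C(56,3)·2^(1−C(3,2)) = 6930 ≈ 6930.000000.


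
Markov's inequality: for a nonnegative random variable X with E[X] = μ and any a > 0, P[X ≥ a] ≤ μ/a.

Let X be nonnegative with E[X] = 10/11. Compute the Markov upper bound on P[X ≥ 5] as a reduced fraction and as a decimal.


μ = E[X] = 10/11, a = 5.
Markov: P[X ≥ 5] ≤ μ/a = (10/11)/5 = 2/11.
Numerically: ≈ 0.181818.
(Since a = 5 > μ = 0.909091, the bound 2/11 is < 1 and informative.)

P[X ≥ 5] ≤ 2/11 ≈ 0.181818.


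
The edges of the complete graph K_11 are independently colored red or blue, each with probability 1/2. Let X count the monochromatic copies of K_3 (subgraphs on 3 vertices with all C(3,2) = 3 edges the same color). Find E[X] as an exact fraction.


Let X = Σ_S X_S over the C(11, 3) = 165 subsets S of size 3, where X_S = 1 if the K_3 on S is monochromatic.
For a fixed S, the K_3 on S has C(3, 2) = 3 edges. P[all 3 edges red] = (1/2)^3, and likewise for blue, so P[monochromatic] = 2·(1/2)^3 = 2^{1 − 3} = 1/4.
By linearity: E[X] = C(11, 3) · 2^{1 − 3} = 165 · 1/4 = 165/4.
Numerically: E[X] ≈ 41.250.

E[X] = C(11,3)·2^(1−C(3,2)) = 165/4 ≈ 41.250.


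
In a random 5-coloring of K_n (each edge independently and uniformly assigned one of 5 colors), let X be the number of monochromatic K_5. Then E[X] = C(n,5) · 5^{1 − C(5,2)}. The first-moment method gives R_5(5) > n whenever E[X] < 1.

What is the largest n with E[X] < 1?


We need C(n, 5) · 5^{1 − 10} < 1, i.e. C(n, 5) < 5^{10 − 1} = 1953125.
Check values of n near the boundary:
  n = 46: C(46, 5) = 1370754; 1370754 < 1953125? YES
  n = 47: C(47, 5) = 1533939; 1533939 < 1953125? YES
  n = 48: C(48, 5) = 1712304; 1712304 < 1953125? YES
  n = 49: C(49, 5) = 1906884; 1906884 < 1953125? YES
  n = 50: C(50, 5) = 2118760; 2118760 < 1953125? NO
The largest n with C(n, 5) < 1953125 is n = 49 (where E[X] = 1906884/1953125 ≈ 0.976325). Hence R_5(5) > 49, i.e. R_5(5) ≥ 50.

Largest n = 49; hence R_5(5) > 49.


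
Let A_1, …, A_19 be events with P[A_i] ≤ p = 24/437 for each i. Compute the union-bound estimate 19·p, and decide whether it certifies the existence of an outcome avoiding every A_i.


Union bound: P[∪_{i=1}^{19} A_i] ≤ Σ_i P[A_i] ≤ 19·p = 19·(24/437) = 24/23.
Numerically: 24/23 ≈ 1.043.
Is 24/23 < 1? NO.
Since the bound 24/23 is ≥ 1, the union bound is uninformative here; it does NOT by itself certify existence.

19·p = 24/23 ≈ 1.043; existence NOT certified by the union bound.


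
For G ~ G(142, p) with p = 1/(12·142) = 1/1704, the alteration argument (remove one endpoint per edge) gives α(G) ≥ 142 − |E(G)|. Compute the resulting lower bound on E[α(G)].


E[|E(G)|] = C(142, 2)·p = 10011 · (1/1704) = 47/8.
E[α(G)] ≥ n − E[|E(G)|] = 142 − 47/8 = 1089/8.
Numerically: ≈ 136.1250.
(This is only a lower bound; the true E[α(G)] may be larger.)

E[α(G)] ≥ 1089/8 ≈ 136.1250.


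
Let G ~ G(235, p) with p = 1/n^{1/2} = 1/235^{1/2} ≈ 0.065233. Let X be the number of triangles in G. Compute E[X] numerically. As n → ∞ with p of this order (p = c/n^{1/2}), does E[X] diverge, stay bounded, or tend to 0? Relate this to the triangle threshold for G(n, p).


Number of potential triangles: C(235, 3) = 2135445.
Each occurs with probability p³ ≈ (0.065233)³ ≈ 2.7758641e-04.
By linearity: E[X] = C(235, 3)·p³ ≈ 2135445 · 2.7758641e-04 ≈ 592.77052.
Since α = 1/2 < 1, p = c/n^{1/2} ≫ 1/n is above the triangle threshold p ~ 1/n. Asymptotically E[X] ~ (c³/6)·n^{3(1−α)} = (1³/6)·n^{1.5} → ∞; triangles are abundant w.h.p.

E[X] ≈ 592.77052; in regime p = Θ(1/n^{1/2}) E[X] diverges (above the triangle threshold p ~ 1/n).


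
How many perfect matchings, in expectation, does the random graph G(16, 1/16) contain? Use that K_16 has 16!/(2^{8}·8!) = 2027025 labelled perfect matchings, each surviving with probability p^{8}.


K_16 has 16!/(2^{8}·8!) = 2027025 labelled perfect matchings.
For each such perfect matching H, let X_H = 1 if all 8 edges of H are present in G. Then P[X_H = 1] = p^{8} = (1/16)^{8} = 1/4294967296.
By linearity of expectation: E[X] = Σ_H E[X_H] = 2027025 · p^{8} = 2027025 · 1/4294967296 = 2027025/4294967296.
Numerically: E[X] ≈ 0.000471954.

E[X] = 2027025 · (1/16)^{8} = 2027025/4294967296 ≈ 0.000471954.


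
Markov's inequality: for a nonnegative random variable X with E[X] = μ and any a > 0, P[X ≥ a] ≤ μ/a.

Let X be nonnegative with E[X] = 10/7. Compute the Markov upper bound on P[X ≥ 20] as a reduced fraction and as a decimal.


μ = E[X] = 10/7, a = 20.
Markov: P[X ≥ 20] ≤ μ/a = (10/7)/20 = 1/14.
Numerically: ≈ 0.07143.
(Since a = 20 > μ = 1.42857, the bound 1/14 is < 1 and informative.)

P[X ≥ 20] ≤ 1/14 ≈ 0.07143.


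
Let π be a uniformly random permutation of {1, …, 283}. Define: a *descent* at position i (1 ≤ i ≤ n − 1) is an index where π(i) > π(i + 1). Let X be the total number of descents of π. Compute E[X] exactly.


Write X = Σ X_I over i = 1, …, 282, with X_I the indicator of one descent.
There are 282 indicators.
For each fixed i, the pair (π(i), π(i+1)) is a uniformly random ordered pair of distinct values from {1, …, 283}; by symmetry P[π(i) > π(i+1)] = 1/2.
By linearity: E[X] = 282 · (1/2) = (283 − 1) · (1/2) = 141 ≈ 141.00000.

E[X] = 141 = 141.00000.


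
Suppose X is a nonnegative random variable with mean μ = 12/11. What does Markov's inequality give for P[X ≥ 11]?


μ = E[X] = 12/11, a = 11.
Markov: P[X ≥ 11] ≤ μ/a = (12/11)/11 = 12/121.
Numerically: ≈ 0.09917.
(Since a = 11 > μ = 1.09091, the bound 12/121 is < 1 and informative.)

P[X ≥ 11] ≤ 12/121 ≈ 0.09917.


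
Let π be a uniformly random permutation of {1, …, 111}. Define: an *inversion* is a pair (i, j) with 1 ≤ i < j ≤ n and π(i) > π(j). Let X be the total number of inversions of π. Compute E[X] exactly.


Write X = Σ X_I over the C(111, 2) = 6105 pairs i < j, with X_I the indicator of one inversion.
There are 6105 indicators.
For each fixed pair i < j, the values π(i) and π(j) are two distinct elements of {1, …, 111} in uniformly random order; by symmetry P[π(i) > π(j)] = 1/2.
By linearity: E[X] = 6105 · (1/2) = C(111, 2) · (1/2) = 6105/2 = 6105/2 ≈ 3052.500000.

E[X] = 6105/2 = 3052.500000.


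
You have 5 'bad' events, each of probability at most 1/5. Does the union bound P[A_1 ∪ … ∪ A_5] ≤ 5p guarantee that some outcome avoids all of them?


Union bound: P[∪_{i=1}^{5} A_i] ≤ Σ_i P[A_i] ≤ 5·p = 5·(1/5) = 1.
Numerically: 1 ≈ 1.00000.
Is 1 < 1? NO.
Since the bound 1 is ≥ 1, the union bound is uninformative here; it does NOT by itself certify existence.

5·p = 1 ≈ 1.00000; existence NOT certified by the union bound.


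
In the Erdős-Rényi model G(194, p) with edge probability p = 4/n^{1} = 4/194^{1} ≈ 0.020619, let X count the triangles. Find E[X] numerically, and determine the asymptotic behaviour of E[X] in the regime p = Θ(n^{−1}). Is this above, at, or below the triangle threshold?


Number of potential triangles: C(194, 3) = 1198144.
Each occurs with probability p³ ≈ (0.020619)³ ≈ 8.7654615e-06.
By linearity: E[X] = C(194, 3)·p³ ≈ 1198144 · 8.7654615e-06 ≈ 10.50229.
Here α = 1, so p = 4/n is exactly at the triangle threshold p ~ 1/n. Asymptotically E[X] → c³/6 = 4³/6 = 32/3 ≈ 10.66667, a bounded constant. In this regime the triangle count is asymptotically Poisson(c³/6).

E[X] ≈ 10.50229; in regime p = Θ(1/n^{1}) E[X] stays bounded (at the triangle threshold p ~ 1/n).


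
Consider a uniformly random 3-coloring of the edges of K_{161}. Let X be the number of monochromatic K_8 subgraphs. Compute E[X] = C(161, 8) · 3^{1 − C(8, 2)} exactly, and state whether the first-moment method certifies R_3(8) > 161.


E[X] = C(161, 8) · 3^{1 − 28} = 9383313279340 · 3^{−27} = 9383313279340/7625597484987.
As a reduced fraction: E[X] = 9383313279340/7625597484987 ≈ 1.23050.
Is E[X] < 1? NO.
Since E[X] ≥ 1, the first-moment bound is inconclusive at n = 161; it does NOT by itself certify R_3(8) > 161.

E[X] = 9383313279340/7625597484987 ≈ 1.23050; E[X] ≥ 1; first-moment method inconclusive here.


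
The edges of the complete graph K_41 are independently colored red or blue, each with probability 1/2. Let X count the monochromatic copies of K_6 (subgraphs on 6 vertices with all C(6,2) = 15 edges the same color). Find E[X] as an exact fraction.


Let X = Σ_S X_S over the C(41, 6) = 4496388 subsets S of size 6, where X_S = 1 if the K_6 on S is monochromatic.
For a fixed S, the K_6 on S has C(6, 2) = 15 edges. P[all 15 edges red] = (1/2)^15, and likewise for blue, so P[monochromatic] = 2·(1/2)^15 = 2^{1 − 15} = 1/16384.
By linearity: E[X] = C(41, 6) · 2^{1 − 15} = 4496388 · 1/16384 = 1124097/4096.
Numerically: E[X] ≈ 274.437744.

E[X] = C(41,6)·2^(1−C(6,2)) = 1124097/4096 ≈ 274.437744.


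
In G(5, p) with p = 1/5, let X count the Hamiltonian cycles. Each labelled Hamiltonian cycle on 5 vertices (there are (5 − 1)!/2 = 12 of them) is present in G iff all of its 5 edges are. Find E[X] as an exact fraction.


K_5 has (5 − 1)!/2 = 12 labelled Hamiltonian cycles.
For each such Hamiltonian cycle H, let X_H = 1 if all 5 edges of H are present in G. Then P[X_H = 1] = p^{5} = (1/5)^{5} = 1/3125.
By linearity: E[X] = Σ_H E[X_H] = 12 · p^{5} = 12 · 1/3125 = 12/3125.
Numerically: E[X] ≈ 0.00384.

E[X] = 12 · (1/5)^{5} = 12/3125 ≈ 0.00384.


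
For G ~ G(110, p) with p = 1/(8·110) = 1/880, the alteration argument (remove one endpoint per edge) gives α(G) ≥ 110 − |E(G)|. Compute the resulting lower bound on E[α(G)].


E[|E(G)|] = C(110, 2)·p = 5995 · (1/880) = 109/16.
E[α(G)] ≥ n − E[|E(G)|] = 110 − 109/16 = 1651/16.
Numerically: ≈ 103.18750.
(This is only a lower bound; the true E[α(G)] may be larger.)

E[α(G)] ≥ 1651/16 ≈ 103.18750.


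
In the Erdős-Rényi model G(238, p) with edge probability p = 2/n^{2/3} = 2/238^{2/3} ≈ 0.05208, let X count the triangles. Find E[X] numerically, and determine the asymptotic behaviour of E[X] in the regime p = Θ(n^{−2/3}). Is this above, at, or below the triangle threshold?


Number of potential triangles: C(238, 3) = 2218636.
Each occurs with probability p³ ≈ (0.05208)³ ≈ 1.412330e-04.
By linearity: E[X] = C(238, 3)·p³ ≈ 2218636 · 1.412330e-04 ≈ 313.3445.
Since α = 2/3 < 1, p = c/n^{2/3} ≫ 1/n is above the triangle threshold p ~ 1/n. Asymptotically E[X] ~ (c³/6)·n^{3(1−α)} = (2³/6)·n^{1} → ∞; triangles are abundant w.h.p.

E[X] ≈ 313.3445; in regime p = Θ(1/n^{2/3}) E[X] diverges (above the triangle threshold p ~ 1/n).


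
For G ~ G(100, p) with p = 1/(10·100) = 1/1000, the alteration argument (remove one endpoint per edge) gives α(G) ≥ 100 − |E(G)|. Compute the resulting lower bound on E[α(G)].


E[|E(G)|] = C(100, 2)·p = 4950 · (1/1000) = 99/20.
E[α(G)] ≥ n − E[|E(G)|] = 100 − 99/20 = 1901/20.
Numerically: ≈ 95.050000.
(This is only a lower bound; the true E[α(G)] may be larger.)

E[α(G)] ≥ 1901/20 ≈ 95.050000.


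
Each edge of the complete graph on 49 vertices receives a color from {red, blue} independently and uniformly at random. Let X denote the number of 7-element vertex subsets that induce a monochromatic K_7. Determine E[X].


Let X = Σ_S X_S over the C(49, 7) = 85900584 subsets S of size 7, where X_S = 1 if the K_7 on S is monochromatic.
For a fixed S, the K_7 on S has C(7, 2) = 21 edges. P[all 21 edges red] = (1/2)^21, and likewise for blue, so P[monochromatic] = 2·(1/2)^21 = 2^{1 − 21} = 1/1048576.
By linearity: E[X] = C(49, 7) · 2^{1 − 21} = 85900584 · 1/1048576 = 10737573/131072.
Numerically: E[X] ≈ 81.921.

E[X] = C(49,7)·2^(1−C(7,2)) = 10737573/131072 ≈ 81.921.


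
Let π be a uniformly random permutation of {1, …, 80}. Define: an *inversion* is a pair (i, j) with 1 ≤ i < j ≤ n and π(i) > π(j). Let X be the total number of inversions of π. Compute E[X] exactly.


Write X = Σ X_I over the C(80, 2) = 3160 pairs i < j, with X_I the indicator of one inversion.
There are 3160 indicators.
For each fixed pair i < j, the values π(i) and π(j) are two distinct elements of {1, …, 80} in uniformly random order; by symmetry P[π(i) > π(j)] = 1/2.
By linearity: E[X] = 3160 · (1/2) = C(80, 2) · (1/2) = 3160/2 = 1580 ≈ 1580.0000.

E[X] = 1580 = 1580.0000.


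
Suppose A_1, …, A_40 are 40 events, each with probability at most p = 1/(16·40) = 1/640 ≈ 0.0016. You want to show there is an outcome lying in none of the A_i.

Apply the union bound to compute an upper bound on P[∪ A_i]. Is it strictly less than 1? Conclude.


Union bound: P[∪_{i=1}^{40} A_i] ≤ Σ_i P[A_i] ≤ 40·p = 40·(1/640) = 1/16.
Numerically: 1/16 ≈ 0.0625.
Is 1/16 < 1? YES.
Since P[∪ A_i] ≤ 1/16 < 1, the complement has P[∩ A_i^c] ≥ 1 − 1/16 = 15/16 > 0, so some outcome avoids every A_i.

40·p = 1/16 ≈ 0.0625; existence CERTIFIED by the union bound.


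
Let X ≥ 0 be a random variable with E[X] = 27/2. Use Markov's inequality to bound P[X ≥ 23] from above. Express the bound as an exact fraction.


μ = E[X] = 27/2, a = 23.
Markov: P[X ≥ 23] ≤ μ/a = (27/2)/23 = 27/46.
Numerically: ≈ 0.5870.
(Since a = 23 > μ = 13.5000, the bound 27/46 is < 1 and informative.)

P[X ≥ 23] ≤ 27/46 ≈ 0.5870.


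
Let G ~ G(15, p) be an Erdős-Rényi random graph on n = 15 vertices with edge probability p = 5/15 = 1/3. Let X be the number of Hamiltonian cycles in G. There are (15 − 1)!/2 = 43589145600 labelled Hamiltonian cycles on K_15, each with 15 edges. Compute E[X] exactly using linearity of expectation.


K_15 has (15 − 1)!/2 = 43589145600 labelled Hamiltonian cycles.
For each such Hamiltonian cycle H, let X_H = 1 if all 15 edges of H are present in G. Then P[X_H = 1] = p^{15} = (1/3)^{15} = 1/14348907.
By linearity: E[X] = Σ_H E[X_H] = 43589145600 · p^{15} = 43589145600 · 1/14348907 = 179379200/59049.
Numerically: E[X] ≈ 3037.8.

E[X] = 43589145600 · (1/3)^{15} = 179379200/59049 ≈ 3037.8.


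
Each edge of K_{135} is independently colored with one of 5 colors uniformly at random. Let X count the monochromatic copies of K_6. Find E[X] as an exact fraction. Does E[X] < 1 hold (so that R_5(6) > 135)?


E[X] = C(135, 6) · 5^{1 − 15} = 7511839335 · 5^{−14} = 7511839335/6103515625.
As a reduced fraction: E[X] = 1502367867/1220703125 ≈ 1.2307.
Is E[X] < 1? NO.
Since E[X] ≥ 1, the first-moment bound is inconclusive at n = 135; it does NOT by itself certify R_5(6) > 135.

E[X] = 1502367867/1220703125 ≈ 1.2307; E[X] ≥ 1; first-moment method inconclusive here.


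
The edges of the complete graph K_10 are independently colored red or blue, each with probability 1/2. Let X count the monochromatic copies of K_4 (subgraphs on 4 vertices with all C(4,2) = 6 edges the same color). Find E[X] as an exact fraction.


Let X = Σ_S X_S over the C(10, 4) = 210 subsets S of size 4, where X_S = 1 if the K_4 on S is monochromatic.
For a fixed S, the K_4 on S has C(4, 2) = 6 edges. P[all 6 edges red] = (1/2)^6, and likewise for blue, so P[monochromatic] = 2·(1/2)^6 = 2^{1 − 6} = 1/32.
By linearity: E[X] = C(10, 4) · 2^{1 − 6} = 210 · 1/32 = 105/16.
Numerically: E[X] ≈ 6.562.

E[X] = C(10,4)·2^(1−C(4,2)) = 105/16 ≈ 6.562.


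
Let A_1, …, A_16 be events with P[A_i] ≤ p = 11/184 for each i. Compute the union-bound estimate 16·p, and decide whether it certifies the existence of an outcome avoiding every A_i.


Union bound: P[∪_{i=1}^{16} A_i] ≤ Σ_i P[A_i] ≤ 16·p = 16·(11/184) = 22/23.
Numerically: 22/23 ≈ 0.957.
Is 22/23 < 1? YES.
Since P[∪ A_i] ≤ 22/23 < 1, the complement has P[∩ A_i^c] ≥ 1 − 22/23 = 1/23 > 0, so some outcome avoids every A_i.

16·p = 22/23 ≈ 0.957; existence CERTIFIED by the union bound.


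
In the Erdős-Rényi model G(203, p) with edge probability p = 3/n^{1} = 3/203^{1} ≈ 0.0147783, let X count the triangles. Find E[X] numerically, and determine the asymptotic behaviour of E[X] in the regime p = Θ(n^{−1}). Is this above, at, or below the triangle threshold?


Number of potential triangles: C(203, 3) = 1373701.
Each occurs with probability p³ ≈ (0.0147783)³ ≈ 3.22756985e-06.
By linearity: E[X] = C(203, 3)·p³ ≈ 1373701 · 3.22756985e-06 ≈ 4.433716.
Here α = 1, so p = 3/n is exactly at the triangle threshold p ~ 1/n. Asymptotically E[X] → c³/6 = 3³/6 = 9/2 ≈ 4.500000, a bounded constant. In this regime the triangle count is asymptotically Poisson(c³/6).

E[X] ≈ 4.433716; in regime p = Θ(1/n^{1}) E[X] stays bounded (at the triangle threshold p ~ 1/n).


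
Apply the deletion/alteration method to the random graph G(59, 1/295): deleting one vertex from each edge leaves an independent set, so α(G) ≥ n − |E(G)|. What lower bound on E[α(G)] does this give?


E[|E(G)|] = C(59, 2)·p = 1711 · (1/295) = 29/5.
E[α(G)] ≥ n − E[|E(G)|] = 59 − 29/5 = 266/5.
Numerically: ≈ 53.2000.
(This is only a lower bound; the true E[α(G)] may be larger.)

E[α(G)] ≥ 266/5 ≈ 53.2000.


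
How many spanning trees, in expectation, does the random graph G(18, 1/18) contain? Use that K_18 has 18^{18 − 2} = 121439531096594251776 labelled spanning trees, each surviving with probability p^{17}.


K_18 has 18^{18 − 2} = 121439531096594251776 labelled spanning trees.
For each such spanning tree H, let X_H = 1 if all 17 edges of H are present in G. Then P[X_H = 1] = p^{17} = (1/18)^{17} = 1/2185911559738696531968.
Summing the indicators: E[X] = Σ_H E[X_H] = 121439531096594251776 · p^{17} = 121439531096594251776 · 1/2185911559738696531968 = 1/18.
Numerically: E[X] ≈ 0.055556.

E[X] = 121439531096594251776 · (1/18)^{17} = 1/18 ≈ 0.055556.


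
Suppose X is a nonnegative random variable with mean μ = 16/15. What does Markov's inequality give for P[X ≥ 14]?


μ = E[X] = 16/15, a = 14.
Markov: P[X ≥ 14] ≤ μ/a = (16/15)/14 = 8/105.
Numerically: ≈ 0.076190.
(Since a = 14 > μ = 1.066667, the bound 8/105 is < 1 and informative.)

P[X ≥ 14] ≤ 8/105 ≈ 0.076190.


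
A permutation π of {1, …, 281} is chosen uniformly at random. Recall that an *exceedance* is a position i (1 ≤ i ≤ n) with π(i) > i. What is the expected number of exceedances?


Write X = Σ_{i=1}^{281} X_i, where X_i = 1_{π(i) > i}.
For each fixed i, π(i) is uniform over {1, …, 281} (marginal of a uniform permutation), so P[π(i) > i] = (n − i)/n. Summing: Σ_{i=1}^{281} (n − i)/n = (0 + 1 + … + 280)/281 = 281(281 − 1)/(2·281) = (281 − 1)/2.
Hence E[X] = Σ_{i=1}^{281} (281 − i)/281 = 140 ≈ 140.000.

E[X] = 140 = 140.000.


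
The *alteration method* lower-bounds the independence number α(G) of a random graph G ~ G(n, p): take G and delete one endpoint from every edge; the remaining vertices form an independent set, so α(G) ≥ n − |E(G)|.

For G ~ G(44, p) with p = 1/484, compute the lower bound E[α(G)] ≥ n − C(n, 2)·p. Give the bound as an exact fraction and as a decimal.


E[|E(G)|] = C(44, 2)·p = 946 · (1/484) = 43/22.
E[α(G)] ≥ n − E[|E(G)|] = 44 − 43/22 = 925/22.
Numerically: ≈ 42.0455.
(This is only a lower bound; the true E[α(G)] may be larger.)

E[α(G)] ≥ 925/22 ≈ 42.0455.


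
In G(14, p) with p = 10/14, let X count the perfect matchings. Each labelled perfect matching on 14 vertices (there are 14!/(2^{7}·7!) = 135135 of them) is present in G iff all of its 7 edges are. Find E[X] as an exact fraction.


K_14 has 14!/(2^{7}·7!) = 135135 labelled perfect matchings.
For each such perfect matching H, let X_H = 1 if all 7 edges of H are present in G. Then P[X_H = 1] = p^{7} = (5/7)^{7} = 78125/823543.
Summing the indicators: E[X] = Σ_H E[X_H] = 135135 · p^{7} = 135135 · 78125/823543 = 1508203125/117649.
Numerically: E[X] ≈ 12820.

E[X] = 135135 · (5/7)^{7} = 1508203125/117649 ≈ 12820.


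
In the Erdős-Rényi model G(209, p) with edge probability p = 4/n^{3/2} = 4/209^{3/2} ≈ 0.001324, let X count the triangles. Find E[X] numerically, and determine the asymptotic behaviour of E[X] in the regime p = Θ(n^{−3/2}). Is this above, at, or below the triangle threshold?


Number of potential triangles: C(209, 3) = 1499784.
Each occurs with probability p³ ≈ (0.001324)³ ≈ 2.320180e-09.
By linearity: E[X] = C(209, 3)·p³ ≈ 1499784 · 2.320180e-09 ≈ 0.0035.
Since α = 3/2 > 1, p = c/n^{3/2} = o(1/n) is below the triangle threshold p ~ 1/n. Asymptotically E[X] ~ (c³/6)·n^{3(1−α)} = (4³/6)·n^{-1.5} → 0, so by Markov's inequality G has no triangles w.h.p.

E[X] ≈ 0.0035; in regime p = Θ(1/n^{3/2}) E[X] tends to 0 (below the triangle threshold p ~ 1/n).


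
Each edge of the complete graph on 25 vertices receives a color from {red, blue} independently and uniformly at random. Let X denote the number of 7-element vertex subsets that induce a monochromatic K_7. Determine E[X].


Let X = Σ_S X_S over the C(25, 7) = 480700 subsets S of size 7, where X_S = 1 if the K_7 on S is monochromatic.
For a fixed S, the K_7 on S has C(7, 2) = 21 edges. P[all 21 edges red] = (1/2)^21, and likewise for blue, so P[monochromatic] = 2·(1/2)^21 = 2^{1 − 21} = 1/1048576.
By linearity of expectation: E[X] = C(25, 7) · 2^{1 − 21} = 480700 · 1/1048576 = 120175/262144.
Numerically: E[X] ≈ 0.458.

E[X] = C(25,7)·2^(1−C(7,2)) = 120175/262144 ≈ 0.458.


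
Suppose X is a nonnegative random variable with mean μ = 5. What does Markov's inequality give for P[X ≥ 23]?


μ = E[X] = 5, a = 23.
Markov: P[X ≥ 23] ≤ μ/a = (5)/23 = 5/23.
Numerically: ≈ 0.2174.
(Since a = 23 > μ = 5.0000, the bound 5/23 is < 1 and informative.)

P[X ≥ 23] ≤ 5/23 ≈ 0.2174.


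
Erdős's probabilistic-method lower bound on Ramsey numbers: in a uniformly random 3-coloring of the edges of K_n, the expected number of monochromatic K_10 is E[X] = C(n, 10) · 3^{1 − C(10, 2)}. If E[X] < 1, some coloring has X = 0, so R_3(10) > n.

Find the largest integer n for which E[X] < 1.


We need C(n, 10) · 3^{1 − 45} < 1, i.e. C(n, 10) < 3^{45 − 1} = 984770902183611232881.
Check values of n near the boundary:
  n = 567: C(567, 10) = 873787071273467749398; 873787071273467749398 < 984770902183611232881? YES
  n = 568: C(568, 10) = 889446337783744949208; 889446337783744949208 < 984770902183611232881? YES
  n = 569: C(569, 10) = 905357721286137524328; 905357721286137524328 < 984770902183611232881? YES
  n = 570: C(570, 10) = 921524823451961408691; 921524823451961408691 < 984770902183611232881? YES
  n = 571: C(571, 10) = 937951290893172842001; 937951290893172842001 < 984770902183611232881? YES
  n = 572: C(572, 10) = 954640815642161682606; 954640815642161682606 < 984770902183611232881? YES
  n = 573: C(573, 10) = 971597135635805762226; 971597135635805762226 < 984770902183611232881? YES
  n = 574: C(574, 10) = 988824035203816502691; 988824035203816502691 < 984770902183611232881? NO
The largest n with C(n, 10) < 984770902183611232881 is n = 573 (where E[X] = 35985079097622435638/36472996377170786403 ≈ 0.98662). Hence R_3(10) > 573, i.e. R_3(10) ≥ 574.

Largest n = 573; hence R_3(10) > 573.


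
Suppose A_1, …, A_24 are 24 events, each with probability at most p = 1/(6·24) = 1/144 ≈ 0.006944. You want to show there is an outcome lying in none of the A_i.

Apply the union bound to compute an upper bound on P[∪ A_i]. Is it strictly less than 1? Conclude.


Union bound: P[∪_{i=1}^{24} A_i] ≤ Σ_i P[A_i] ≤ 24·p = 24·(1/144) = 1/6.
Numerically: 1/6 ≈ 0.166667.
Is 1/6 < 1? YES.
Since P[∪ A_i] ≤ 1/6 < 1, the complement has P[∩ A_i^c] ≥ 1 − 1/6 = 5/6 > 0, so some outcome avoids every A_i.

24·p = 1/6 ≈ 0.166667; existence CERTIFIED by the union bound.


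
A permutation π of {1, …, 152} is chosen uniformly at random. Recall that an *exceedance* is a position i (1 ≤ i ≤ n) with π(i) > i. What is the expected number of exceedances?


Write X = Σ_{i=1}^{152} X_i, where X_i = 1_{π(i) > i}.
For each fixed i, π(i) is uniform over {1, …, 152} (marginal of a uniform permutation), so P[π(i) > i] = (n − i)/n. Summing: Σ_{i=1}^{152} (n − i)/n = (0 + 1 + … + 151)/152 = 152(152 − 1)/(2·152) = (152 − 1)/2.
Hence E[X] = Σ_{i=1}^{152} (152 − i)/152 = 151/2 ≈ 75.50000.

E[X] = 151/2 = 75.50000.


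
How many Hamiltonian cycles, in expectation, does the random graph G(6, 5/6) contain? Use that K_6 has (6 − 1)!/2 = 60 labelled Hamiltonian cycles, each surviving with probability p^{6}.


K_6 has (6 − 1)!/2 = 60 labelled Hamiltonian cycles.
For each such Hamiltonian cycle H, let X_H = 1 if all 6 edges of H are present in G. Then P[X_H = 1] = p^{6} = (5/6)^{6} = 15625/46656.
Summing the indicators: E[X] = Σ_H E[X_H] = 60 · p^{6} = 60 · 15625/46656 = 78125/3888.
Numerically: E[X] ≈ 20.094.

E[X] = 60 · (5/6)^{6} = 78125/3888 ≈ 20.094.


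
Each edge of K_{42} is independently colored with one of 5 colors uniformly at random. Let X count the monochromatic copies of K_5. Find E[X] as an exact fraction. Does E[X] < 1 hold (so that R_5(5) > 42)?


E[X] = C(42, 5) · 5^{1 − 10} = 850668 · 5^{−9} = 850668/1953125.
As a reduced fraction: E[X] = 850668/1953125 ≈ 0.4355420.
Is E[X] < 1? YES.
Since E[X] < 1, there exists a 5-coloring of K_{42} with no monochromatic K_5; hence R_5(5) > 42.

E[X] = 850668/1953125 ≈ 0.4355420; E[X] < 1, so R_5(5) > 42.


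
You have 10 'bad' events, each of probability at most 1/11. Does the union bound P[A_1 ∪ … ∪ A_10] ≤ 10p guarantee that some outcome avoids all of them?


Union bound: P[∪_{i=1}^{10} A_i] ≤ Σ_i P[A_i] ≤ 10·p = 10·(1/11) = 10/11.
Numerically: 10/11 ≈ 0.909.
Is 10/11 < 1? YES.
Since P[∪ A_i] ≤ 10/11 < 1, the complement has P[∩ A_i^c] ≥ 1 − 10/11 = 1/11 > 0, so some outcome avoids every A_i.

10·p = 10/11 ≈ 0.909; existence CERTIFIED by the union bound.


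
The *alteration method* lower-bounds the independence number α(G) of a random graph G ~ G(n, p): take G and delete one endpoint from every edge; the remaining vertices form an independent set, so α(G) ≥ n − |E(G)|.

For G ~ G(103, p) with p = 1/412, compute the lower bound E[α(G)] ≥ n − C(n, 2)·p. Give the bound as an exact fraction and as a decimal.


E[|E(G)|] = C(103, 2)·p = 5253 · (1/412) = 51/4.
E[α(G)] ≥ n − E[|E(G)|] = 103 − 51/4 = 361/4.
Numerically: ≈ 90.250000.
(This is only a lower bound; the true E[α(G)] may be larger.)

E[α(G)] ≥ 361/4 ≈ 90.250000.


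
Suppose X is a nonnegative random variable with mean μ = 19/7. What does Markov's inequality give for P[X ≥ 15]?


μ = E[X] = 19/7, a = 15.
Markov: P[X ≥ 15] ≤ μ/a = (19/7)/15 = 19/105.
Numerically: ≈ 0.18095.
(Since a = 15 > μ = 2.71429, the bound 19/105 is < 1 and informative.)

P[X ≥ 15] ≤ 19/105 ≈ 0.18095.


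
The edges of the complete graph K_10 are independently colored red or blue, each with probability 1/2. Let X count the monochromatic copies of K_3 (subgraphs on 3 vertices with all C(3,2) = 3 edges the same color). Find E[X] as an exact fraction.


Let X = Σ_S X_S over the C(10, 3) = 120 subsets S of size 3, where X_S = 1 if the K_3 on S is monochromatic.
For a fixed S, the K_3 on S has C(3, 2) = 3 edges. P[all 3 edges red] = (1/2)^3, and likewise for blue, so P[monochromatic] = 2·(1/2)^3 = 2^{1 − 3} = 1/4.
Summing: E[X] = C(10, 3) · 2^{1 − 3} = 120 · 1/4 = 30.
Numerically: E[X] ≈ 30.0000.

E[X] = C(10,3)·2^(1−C(3,2)) = 30 ≈ 30.0000.


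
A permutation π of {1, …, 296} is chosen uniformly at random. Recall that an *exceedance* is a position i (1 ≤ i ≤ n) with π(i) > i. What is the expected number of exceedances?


Write X = Σ_{i=1}^{296} X_i, where X_i = 1_{π(i) > i}.
For each fixed i, π(i) is uniform over {1, …, 296} (marginal of a uniform permutation), so P[π(i) > i] = (n − i)/n. Summing: Σ_{i=1}^{296} (n − i)/n = (0 + 1 + … + 295)/296 = 296(296 − 1)/(2·296) = (296 − 1)/2.
Hence E[X] = Σ_{i=1}^{296} (296 − i)/296 = 295/2 ≈ 147.50000.

E[X] = 295/2 = 147.50000.


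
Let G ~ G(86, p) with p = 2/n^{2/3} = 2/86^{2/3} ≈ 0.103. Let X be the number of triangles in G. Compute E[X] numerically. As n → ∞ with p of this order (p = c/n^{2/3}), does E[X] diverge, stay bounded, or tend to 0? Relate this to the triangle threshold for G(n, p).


Number of potential triangles: C(86, 3) = 102340.
Each occurs with probability p³ ≈ (0.103)³ ≈ 1.08167e-03.
By linearity: E[X] = C(86, 3)·p³ ≈ 102340 · 1.08167e-03 ≈ 110.698.
Since α = 2/3 < 1, p = c/n^{2/3} ≫ 1/n is above the triangle threshold p ~ 1/n. Asymptotically E[X] ~ (c³/6)·n^{3(1−α)} = (2³/6)·n^{1} → ∞; triangles are abundant w.h.p.

E[X] ≈ 110.698; in regime p = Θ(1/n^{2/3}) E[X] diverges (above the triangle threshold p ~ 1/n).


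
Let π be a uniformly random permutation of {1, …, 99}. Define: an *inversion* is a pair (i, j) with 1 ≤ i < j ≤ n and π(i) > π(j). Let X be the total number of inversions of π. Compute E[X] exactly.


Write X = Σ X_I over the C(99, 2) = 4851 pairs i < j, with X_I the indicator of one inversion.
There are 4851 indicators.
For each fixed pair i < j, the values π(i) and π(j) are two distinct elements of {1, …, 99} in uniformly random order; by symmetry P[π(i) > π(j)] = 1/2.
By linearity: E[X] = 4851 · (1/2) = C(99, 2) · (1/2) = 4851/2 = 4851/2 ≈ 2425.500.

E[X] = 4851/2 = 2425.500.


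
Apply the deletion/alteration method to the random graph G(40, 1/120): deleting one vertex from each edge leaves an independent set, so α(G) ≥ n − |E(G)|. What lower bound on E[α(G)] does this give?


E[|E(G)|] = C(40, 2)·p = 780 · (1/120) = 13/2.
E[α(G)] ≥ n − E[|E(G)|] = 40 − 13/2 = 67/2.
Numerically: ≈ 33.5000.
(This is only a lower bound; the true E[α(G)] may be larger.)

E[α(G)] ≥ 67/2 ≈ 33.5000.


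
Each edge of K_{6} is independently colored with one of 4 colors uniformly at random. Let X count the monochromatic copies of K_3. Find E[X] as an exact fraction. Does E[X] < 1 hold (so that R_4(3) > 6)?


E[X] = C(6, 3) · 4^{1 − 3} = 20 · 4^{−2} = 20/16.
As a reduced fraction: E[X] = 5/4 ≈ 1.250000.
Is E[X] < 1? NO.
Since E[X] ≥ 1, the first-moment bound is inconclusive at n = 6; it does NOT by itself certify R_4(3) > 6.

E[X] = 5/4 ≈ 1.250000; E[X] ≥ 1; first-moment method inconclusive here.


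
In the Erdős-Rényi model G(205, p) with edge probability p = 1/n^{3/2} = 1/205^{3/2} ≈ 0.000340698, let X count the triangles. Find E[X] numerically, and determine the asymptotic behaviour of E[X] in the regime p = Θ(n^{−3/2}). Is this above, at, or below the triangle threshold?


Number of potential triangles: C(205, 3) = 1414910.
Each occurs with probability p³ ≈ (0.000340698)³ ≈ 3.95464611e-11.
By linearity: E[X] = C(205, 3)·p³ ≈ 1414910 · 3.95464611e-11 ≈ 0.000056.
Since α = 3/2 > 1, p = c/n^{3/2} = o(1/n) is below the triangle threshold p ~ 1/n. Asymptotically E[X] ~ (c³/6)·n^{3(1−α)} = (1³/6)·n^{-1.5} → 0, so by Markov's inequality G has no triangles w.h.p.

E[X] ≈ 0.000056; in regime p = Θ(1/n^{3/2}) E[X] tends to 0 (below the triangle threshold p ~ 1/n).


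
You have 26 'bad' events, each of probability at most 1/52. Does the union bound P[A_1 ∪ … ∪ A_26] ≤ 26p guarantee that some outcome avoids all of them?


Union bound: P[∪_{i=1}^{26} A_i] ≤ Σ_i P[A_i] ≤ 26·p = 26·(1/52) = 1/2.
Numerically: 1/2 ≈ 0.50000.
Is 1/2 < 1? YES.
Since P[∪ A_i] ≤ 1/2 < 1, the complement has P[∩ A_i^c] ≥ 1 − 1/2 = 1/2 > 0, so some outcome avoids every A_i.

26·p = 1/2 ≈ 0.50000; existence CERTIFIED by the union bound.


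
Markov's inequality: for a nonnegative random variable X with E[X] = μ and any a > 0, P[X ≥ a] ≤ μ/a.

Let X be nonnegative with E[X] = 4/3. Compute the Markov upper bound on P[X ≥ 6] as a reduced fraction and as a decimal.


μ = E[X] = 4/3, a = 6.
Markov: P[X ≥ 6] ≤ μ/a = (4/3)/6 = 2/9.
Numerically: ≈ 0.2222.
(Since a = 6 > μ = 1.3333, the bound 2/9 is < 1 and informative.)

P[X ≥ 6] ≤ 2/9 ≈ 0.2222.


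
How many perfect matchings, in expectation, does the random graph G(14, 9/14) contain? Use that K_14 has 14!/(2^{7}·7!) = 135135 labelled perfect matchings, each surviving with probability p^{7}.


K_14 has 14!/(2^{7}·7!) = 135135 labelled perfect matchings.
For each such perfect matching H, let X_H = 1 if all 7 edges of H are present in G. Then P[X_H = 1] = p^{7} = (9/14)^{7} = 4782969/105413504.
Summing the indicators: E[X] = Σ_H E[X_H] = 135135 · p^{7} = 135135 · 4782969/105413504 = 92335216545/15059072.
Numerically: E[X] ≈ 6131.5.

E[X] = 135135 · (9/14)^{7} = 92335216545/15059072 ≈ 6131.5.


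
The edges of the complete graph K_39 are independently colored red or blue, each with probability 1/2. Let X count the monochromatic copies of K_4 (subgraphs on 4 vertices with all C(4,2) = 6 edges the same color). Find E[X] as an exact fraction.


Let X = Σ_S X_S over the C(39, 4) = 82251 subsets S of size 4, where X_S = 1 if the K_4 on S is monochromatic.
For a fixed S, the K_4 on S has C(4, 2) = 6 edges. P[all 6 edges red] = (1/2)^6, and likewise for blue, so P[monochromatic] = 2·(1/2)^6 = 2^{1 − 6} = 1/32.
Summing: E[X] = C(39, 4) · 2^{1 − 6} = 82251 · 1/32 = 82251/32.
Numerically: E[X] ≈ 2570.3438.

E[X] = C(39,4)·2^(1−C(4,2)) = 82251/32 ≈ 2570.3438.


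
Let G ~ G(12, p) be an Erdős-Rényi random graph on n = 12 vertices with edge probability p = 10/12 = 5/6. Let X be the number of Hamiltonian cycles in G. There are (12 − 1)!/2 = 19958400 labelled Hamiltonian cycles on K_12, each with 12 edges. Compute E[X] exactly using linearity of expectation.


K_12 has (12 − 1)!/2 = 19958400 labelled Hamiltonian cycles.
For each such Hamiltonian cycle H, let X_H = 1 if all 12 edges of H are present in G. Then P[X_H = 1] = p^{12} = (5/6)^{12} = 244140625/2176782336.
Summing the indicators: E[X] = Σ_H E[X_H] = 19958400 · p^{12} = 19958400 · 244140625/2176782336 = 469970703125/209952.
Numerically: E[X] ≈ 2.23847e+06.

E[X] = 19958400 · (5/6)^{12} = 469970703125/209952 ≈ 2.23847e+06.


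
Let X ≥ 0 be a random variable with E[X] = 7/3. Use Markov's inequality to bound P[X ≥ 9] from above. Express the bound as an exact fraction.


μ = E[X] = 7/3, a = 9.
Markov: P[X ≥ 9] ≤ μ/a = (7/3)/9 = 7/27.
Numerically: ≈ 0.259.
(Since a = 9 > μ = 2.333, the bound 7/27 is < 1 and informative.)

P[X ≥ 9] ≤ 7/27 ≈ 0.259.
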